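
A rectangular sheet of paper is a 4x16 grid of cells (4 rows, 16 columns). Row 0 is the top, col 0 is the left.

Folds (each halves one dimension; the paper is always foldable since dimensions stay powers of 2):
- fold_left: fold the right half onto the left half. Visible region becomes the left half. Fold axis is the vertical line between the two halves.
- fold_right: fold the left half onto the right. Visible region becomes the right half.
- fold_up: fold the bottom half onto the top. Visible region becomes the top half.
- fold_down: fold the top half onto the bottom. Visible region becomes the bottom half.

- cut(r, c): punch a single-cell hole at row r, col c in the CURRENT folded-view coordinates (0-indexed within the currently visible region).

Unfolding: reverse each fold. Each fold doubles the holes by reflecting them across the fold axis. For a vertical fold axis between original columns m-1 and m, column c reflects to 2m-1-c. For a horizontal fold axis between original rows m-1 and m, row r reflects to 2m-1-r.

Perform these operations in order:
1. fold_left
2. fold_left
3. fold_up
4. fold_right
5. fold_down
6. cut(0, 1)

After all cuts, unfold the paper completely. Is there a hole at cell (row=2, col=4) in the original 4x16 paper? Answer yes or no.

Answer: yes

Derivation:
Op 1 fold_left: fold axis v@8; visible region now rows[0,4) x cols[0,8) = 4x8
Op 2 fold_left: fold axis v@4; visible region now rows[0,4) x cols[0,4) = 4x4
Op 3 fold_up: fold axis h@2; visible region now rows[0,2) x cols[0,4) = 2x4
Op 4 fold_right: fold axis v@2; visible region now rows[0,2) x cols[2,4) = 2x2
Op 5 fold_down: fold axis h@1; visible region now rows[1,2) x cols[2,4) = 1x2
Op 6 cut(0, 1): punch at orig (1,3); cuts so far [(1, 3)]; region rows[1,2) x cols[2,4) = 1x2
Unfold 1 (reflect across h@1): 2 holes -> [(0, 3), (1, 3)]
Unfold 2 (reflect across v@2): 4 holes -> [(0, 0), (0, 3), (1, 0), (1, 3)]
Unfold 3 (reflect across h@2): 8 holes -> [(0, 0), (0, 3), (1, 0), (1, 3), (2, 0), (2, 3), (3, 0), (3, 3)]
Unfold 4 (reflect across v@4): 16 holes -> [(0, 0), (0, 3), (0, 4), (0, 7), (1, 0), (1, 3), (1, 4), (1, 7), (2, 0), (2, 3), (2, 4), (2, 7), (3, 0), (3, 3), (3, 4), (3, 7)]
Unfold 5 (reflect across v@8): 32 holes -> [(0, 0), (0, 3), (0, 4), (0, 7), (0, 8), (0, 11), (0, 12), (0, 15), (1, 0), (1, 3), (1, 4), (1, 7), (1, 8), (1, 11), (1, 12), (1, 15), (2, 0), (2, 3), (2, 4), (2, 7), (2, 8), (2, 11), (2, 12), (2, 15), (3, 0), (3, 3), (3, 4), (3, 7), (3, 8), (3, 11), (3, 12), (3, 15)]
Holes: [(0, 0), (0, 3), (0, 4), (0, 7), (0, 8), (0, 11), (0, 12), (0, 15), (1, 0), (1, 3), (1, 4), (1, 7), (1, 8), (1, 11), (1, 12), (1, 15), (2, 0), (2, 3), (2, 4), (2, 7), (2, 8), (2, 11), (2, 12), (2, 15), (3, 0), (3, 3), (3, 4), (3, 7), (3, 8), (3, 11), (3, 12), (3, 15)]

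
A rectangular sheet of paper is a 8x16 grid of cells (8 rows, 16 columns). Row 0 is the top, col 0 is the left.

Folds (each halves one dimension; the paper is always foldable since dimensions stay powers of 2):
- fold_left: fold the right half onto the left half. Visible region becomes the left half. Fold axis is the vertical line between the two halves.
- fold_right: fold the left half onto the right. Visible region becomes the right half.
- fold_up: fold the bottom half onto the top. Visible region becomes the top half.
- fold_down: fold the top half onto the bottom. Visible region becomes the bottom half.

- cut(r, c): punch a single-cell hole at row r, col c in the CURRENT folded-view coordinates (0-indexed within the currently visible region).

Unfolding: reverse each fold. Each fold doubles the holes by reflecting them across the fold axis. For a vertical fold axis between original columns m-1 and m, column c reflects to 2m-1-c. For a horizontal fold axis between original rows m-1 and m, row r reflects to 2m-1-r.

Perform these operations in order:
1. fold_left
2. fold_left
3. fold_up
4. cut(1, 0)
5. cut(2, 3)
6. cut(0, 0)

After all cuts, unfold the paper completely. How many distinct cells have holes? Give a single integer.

Op 1 fold_left: fold axis v@8; visible region now rows[0,8) x cols[0,8) = 8x8
Op 2 fold_left: fold axis v@4; visible region now rows[0,8) x cols[0,4) = 8x4
Op 3 fold_up: fold axis h@4; visible region now rows[0,4) x cols[0,4) = 4x4
Op 4 cut(1, 0): punch at orig (1,0); cuts so far [(1, 0)]; region rows[0,4) x cols[0,4) = 4x4
Op 5 cut(2, 3): punch at orig (2,3); cuts so far [(1, 0), (2, 3)]; region rows[0,4) x cols[0,4) = 4x4
Op 6 cut(0, 0): punch at orig (0,0); cuts so far [(0, 0), (1, 0), (2, 3)]; region rows[0,4) x cols[0,4) = 4x4
Unfold 1 (reflect across h@4): 6 holes -> [(0, 0), (1, 0), (2, 3), (5, 3), (6, 0), (7, 0)]
Unfold 2 (reflect across v@4): 12 holes -> [(0, 0), (0, 7), (1, 0), (1, 7), (2, 3), (2, 4), (5, 3), (5, 4), (6, 0), (6, 7), (7, 0), (7, 7)]
Unfold 3 (reflect across v@8): 24 holes -> [(0, 0), (0, 7), (0, 8), (0, 15), (1, 0), (1, 7), (1, 8), (1, 15), (2, 3), (2, 4), (2, 11), (2, 12), (5, 3), (5, 4), (5, 11), (5, 12), (6, 0), (6, 7), (6, 8), (6, 15), (7, 0), (7, 7), (7, 8), (7, 15)]

Answer: 24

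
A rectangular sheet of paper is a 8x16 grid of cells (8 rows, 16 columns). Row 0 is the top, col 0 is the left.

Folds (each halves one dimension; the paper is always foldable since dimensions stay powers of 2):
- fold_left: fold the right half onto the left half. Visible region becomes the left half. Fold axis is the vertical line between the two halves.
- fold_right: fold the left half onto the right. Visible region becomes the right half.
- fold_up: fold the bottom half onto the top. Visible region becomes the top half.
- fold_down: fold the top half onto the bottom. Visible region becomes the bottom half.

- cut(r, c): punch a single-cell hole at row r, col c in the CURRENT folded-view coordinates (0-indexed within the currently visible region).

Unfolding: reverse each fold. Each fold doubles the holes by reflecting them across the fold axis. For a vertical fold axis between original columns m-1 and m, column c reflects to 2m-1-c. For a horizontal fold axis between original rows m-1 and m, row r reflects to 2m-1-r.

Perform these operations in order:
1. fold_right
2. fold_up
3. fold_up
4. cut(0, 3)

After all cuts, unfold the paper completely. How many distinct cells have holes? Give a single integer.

Answer: 8

Derivation:
Op 1 fold_right: fold axis v@8; visible region now rows[0,8) x cols[8,16) = 8x8
Op 2 fold_up: fold axis h@4; visible region now rows[0,4) x cols[8,16) = 4x8
Op 3 fold_up: fold axis h@2; visible region now rows[0,2) x cols[8,16) = 2x8
Op 4 cut(0, 3): punch at orig (0,11); cuts so far [(0, 11)]; region rows[0,2) x cols[8,16) = 2x8
Unfold 1 (reflect across h@2): 2 holes -> [(0, 11), (3, 11)]
Unfold 2 (reflect across h@4): 4 holes -> [(0, 11), (3, 11), (4, 11), (7, 11)]
Unfold 3 (reflect across v@8): 8 holes -> [(0, 4), (0, 11), (3, 4), (3, 11), (4, 4), (4, 11), (7, 4), (7, 11)]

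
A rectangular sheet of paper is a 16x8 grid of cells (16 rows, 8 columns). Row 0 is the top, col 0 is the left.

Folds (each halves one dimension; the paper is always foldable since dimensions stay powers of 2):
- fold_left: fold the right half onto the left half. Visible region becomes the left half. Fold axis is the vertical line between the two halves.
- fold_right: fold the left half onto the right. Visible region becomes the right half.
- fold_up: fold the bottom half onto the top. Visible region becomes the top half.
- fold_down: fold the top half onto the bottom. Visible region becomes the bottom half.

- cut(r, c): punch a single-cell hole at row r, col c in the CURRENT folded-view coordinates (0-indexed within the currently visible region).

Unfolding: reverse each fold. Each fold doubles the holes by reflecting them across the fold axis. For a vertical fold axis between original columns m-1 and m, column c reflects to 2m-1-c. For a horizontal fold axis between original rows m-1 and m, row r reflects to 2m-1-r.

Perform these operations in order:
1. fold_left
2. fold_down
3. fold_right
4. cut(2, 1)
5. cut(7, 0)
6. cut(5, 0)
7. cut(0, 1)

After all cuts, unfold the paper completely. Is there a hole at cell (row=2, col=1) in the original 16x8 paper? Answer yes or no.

Op 1 fold_left: fold axis v@4; visible region now rows[0,16) x cols[0,4) = 16x4
Op 2 fold_down: fold axis h@8; visible region now rows[8,16) x cols[0,4) = 8x4
Op 3 fold_right: fold axis v@2; visible region now rows[8,16) x cols[2,4) = 8x2
Op 4 cut(2, 1): punch at orig (10,3); cuts so far [(10, 3)]; region rows[8,16) x cols[2,4) = 8x2
Op 5 cut(7, 0): punch at orig (15,2); cuts so far [(10, 3), (15, 2)]; region rows[8,16) x cols[2,4) = 8x2
Op 6 cut(5, 0): punch at orig (13,2); cuts so far [(10, 3), (13, 2), (15, 2)]; region rows[8,16) x cols[2,4) = 8x2
Op 7 cut(0, 1): punch at orig (8,3); cuts so far [(8, 3), (10, 3), (13, 2), (15, 2)]; region rows[8,16) x cols[2,4) = 8x2
Unfold 1 (reflect across v@2): 8 holes -> [(8, 0), (8, 3), (10, 0), (10, 3), (13, 1), (13, 2), (15, 1), (15, 2)]
Unfold 2 (reflect across h@8): 16 holes -> [(0, 1), (0, 2), (2, 1), (2, 2), (5, 0), (5, 3), (7, 0), (7, 3), (8, 0), (8, 3), (10, 0), (10, 3), (13, 1), (13, 2), (15, 1), (15, 2)]
Unfold 3 (reflect across v@4): 32 holes -> [(0, 1), (0, 2), (0, 5), (0, 6), (2, 1), (2, 2), (2, 5), (2, 6), (5, 0), (5, 3), (5, 4), (5, 7), (7, 0), (7, 3), (7, 4), (7, 7), (8, 0), (8, 3), (8, 4), (8, 7), (10, 0), (10, 3), (10, 4), (10, 7), (13, 1), (13, 2), (13, 5), (13, 6), (15, 1), (15, 2), (15, 5), (15, 6)]
Holes: [(0, 1), (0, 2), (0, 5), (0, 6), (2, 1), (2, 2), (2, 5), (2, 6), (5, 0), (5, 3), (5, 4), (5, 7), (7, 0), (7, 3), (7, 4), (7, 7), (8, 0), (8, 3), (8, 4), (8, 7), (10, 0), (10, 3), (10, 4), (10, 7), (13, 1), (13, 2), (13, 5), (13, 6), (15, 1), (15, 2), (15, 5), (15, 6)]

Answer: yes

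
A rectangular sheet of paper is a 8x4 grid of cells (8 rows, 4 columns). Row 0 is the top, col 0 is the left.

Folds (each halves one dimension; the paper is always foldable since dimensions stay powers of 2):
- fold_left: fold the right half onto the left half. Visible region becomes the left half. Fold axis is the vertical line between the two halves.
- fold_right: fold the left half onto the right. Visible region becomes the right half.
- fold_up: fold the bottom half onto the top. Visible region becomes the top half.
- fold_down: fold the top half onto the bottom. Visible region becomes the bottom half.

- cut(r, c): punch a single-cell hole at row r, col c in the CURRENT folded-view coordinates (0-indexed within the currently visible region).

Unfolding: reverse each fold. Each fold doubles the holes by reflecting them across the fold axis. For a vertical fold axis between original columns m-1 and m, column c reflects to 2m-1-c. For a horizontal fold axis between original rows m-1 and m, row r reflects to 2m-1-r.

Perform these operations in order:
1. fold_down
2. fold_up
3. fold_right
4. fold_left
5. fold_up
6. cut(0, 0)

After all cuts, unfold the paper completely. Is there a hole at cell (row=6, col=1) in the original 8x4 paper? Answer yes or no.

Op 1 fold_down: fold axis h@4; visible region now rows[4,8) x cols[0,4) = 4x4
Op 2 fold_up: fold axis h@6; visible region now rows[4,6) x cols[0,4) = 2x4
Op 3 fold_right: fold axis v@2; visible region now rows[4,6) x cols[2,4) = 2x2
Op 4 fold_left: fold axis v@3; visible region now rows[4,6) x cols[2,3) = 2x1
Op 5 fold_up: fold axis h@5; visible region now rows[4,5) x cols[2,3) = 1x1
Op 6 cut(0, 0): punch at orig (4,2); cuts so far [(4, 2)]; region rows[4,5) x cols[2,3) = 1x1
Unfold 1 (reflect across h@5): 2 holes -> [(4, 2), (5, 2)]
Unfold 2 (reflect across v@3): 4 holes -> [(4, 2), (4, 3), (5, 2), (5, 3)]
Unfold 3 (reflect across v@2): 8 holes -> [(4, 0), (4, 1), (4, 2), (4, 3), (5, 0), (5, 1), (5, 2), (5, 3)]
Unfold 4 (reflect across h@6): 16 holes -> [(4, 0), (4, 1), (4, 2), (4, 3), (5, 0), (5, 1), (5, 2), (5, 3), (6, 0), (6, 1), (6, 2), (6, 3), (7, 0), (7, 1), (7, 2), (7, 3)]
Unfold 5 (reflect across h@4): 32 holes -> [(0, 0), (0, 1), (0, 2), (0, 3), (1, 0), (1, 1), (1, 2), (1, 3), (2, 0), (2, 1), (2, 2), (2, 3), (3, 0), (3, 1), (3, 2), (3, 3), (4, 0), (4, 1), (4, 2), (4, 3), (5, 0), (5, 1), (5, 2), (5, 3), (6, 0), (6, 1), (6, 2), (6, 3), (7, 0), (7, 1), (7, 2), (7, 3)]
Holes: [(0, 0), (0, 1), (0, 2), (0, 3), (1, 0), (1, 1), (1, 2), (1, 3), (2, 0), (2, 1), (2, 2), (2, 3), (3, 0), (3, 1), (3, 2), (3, 3), (4, 0), (4, 1), (4, 2), (4, 3), (5, 0), (5, 1), (5, 2), (5, 3), (6, 0), (6, 1), (6, 2), (6, 3), (7, 0), (7, 1), (7, 2), (7, 3)]

Answer: yes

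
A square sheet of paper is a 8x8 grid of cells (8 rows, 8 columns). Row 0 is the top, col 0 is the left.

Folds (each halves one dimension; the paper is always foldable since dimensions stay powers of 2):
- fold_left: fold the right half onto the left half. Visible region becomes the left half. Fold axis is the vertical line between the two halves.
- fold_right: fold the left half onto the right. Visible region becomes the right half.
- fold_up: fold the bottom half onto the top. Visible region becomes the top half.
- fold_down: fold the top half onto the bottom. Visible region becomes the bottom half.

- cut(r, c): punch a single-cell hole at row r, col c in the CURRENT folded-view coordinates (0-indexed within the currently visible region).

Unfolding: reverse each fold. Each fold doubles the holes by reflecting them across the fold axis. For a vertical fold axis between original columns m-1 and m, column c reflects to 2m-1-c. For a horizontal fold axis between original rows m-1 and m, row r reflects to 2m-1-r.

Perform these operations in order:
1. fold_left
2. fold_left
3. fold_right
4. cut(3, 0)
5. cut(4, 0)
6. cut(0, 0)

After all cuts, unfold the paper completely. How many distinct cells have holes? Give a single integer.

Answer: 24

Derivation:
Op 1 fold_left: fold axis v@4; visible region now rows[0,8) x cols[0,4) = 8x4
Op 2 fold_left: fold axis v@2; visible region now rows[0,8) x cols[0,2) = 8x2
Op 3 fold_right: fold axis v@1; visible region now rows[0,8) x cols[1,2) = 8x1
Op 4 cut(3, 0): punch at orig (3,1); cuts so far [(3, 1)]; region rows[0,8) x cols[1,2) = 8x1
Op 5 cut(4, 0): punch at orig (4,1); cuts so far [(3, 1), (4, 1)]; region rows[0,8) x cols[1,2) = 8x1
Op 6 cut(0, 0): punch at orig (0,1); cuts so far [(0, 1), (3, 1), (4, 1)]; region rows[0,8) x cols[1,2) = 8x1
Unfold 1 (reflect across v@1): 6 holes -> [(0, 0), (0, 1), (3, 0), (3, 1), (4, 0), (4, 1)]
Unfold 2 (reflect across v@2): 12 holes -> [(0, 0), (0, 1), (0, 2), (0, 3), (3, 0), (3, 1), (3, 2), (3, 3), (4, 0), (4, 1), (4, 2), (4, 3)]
Unfold 3 (reflect across v@4): 24 holes -> [(0, 0), (0, 1), (0, 2), (0, 3), (0, 4), (0, 5), (0, 6), (0, 7), (3, 0), (3, 1), (3, 2), (3, 3), (3, 4), (3, 5), (3, 6), (3, 7), (4, 0), (4, 1), (4, 2), (4, 3), (4, 4), (4, 5), (4, 6), (4, 7)]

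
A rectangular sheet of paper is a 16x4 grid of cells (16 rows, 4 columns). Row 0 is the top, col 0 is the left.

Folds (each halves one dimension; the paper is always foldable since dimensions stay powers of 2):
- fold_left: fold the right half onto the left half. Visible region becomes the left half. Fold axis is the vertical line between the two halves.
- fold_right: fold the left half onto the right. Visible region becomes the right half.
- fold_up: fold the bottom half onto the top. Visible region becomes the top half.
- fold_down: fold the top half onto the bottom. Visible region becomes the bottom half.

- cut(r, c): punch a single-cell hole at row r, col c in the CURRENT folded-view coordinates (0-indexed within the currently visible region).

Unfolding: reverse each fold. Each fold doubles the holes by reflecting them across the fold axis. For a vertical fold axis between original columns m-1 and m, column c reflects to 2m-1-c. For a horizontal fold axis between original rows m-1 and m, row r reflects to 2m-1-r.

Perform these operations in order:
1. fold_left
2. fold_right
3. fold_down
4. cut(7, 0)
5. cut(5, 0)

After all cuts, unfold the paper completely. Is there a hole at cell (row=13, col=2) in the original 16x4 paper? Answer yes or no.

Answer: yes

Derivation:
Op 1 fold_left: fold axis v@2; visible region now rows[0,16) x cols[0,2) = 16x2
Op 2 fold_right: fold axis v@1; visible region now rows[0,16) x cols[1,2) = 16x1
Op 3 fold_down: fold axis h@8; visible region now rows[8,16) x cols[1,2) = 8x1
Op 4 cut(7, 0): punch at orig (15,1); cuts so far [(15, 1)]; region rows[8,16) x cols[1,2) = 8x1
Op 5 cut(5, 0): punch at orig (13,1); cuts so far [(13, 1), (15, 1)]; region rows[8,16) x cols[1,2) = 8x1
Unfold 1 (reflect across h@8): 4 holes -> [(0, 1), (2, 1), (13, 1), (15, 1)]
Unfold 2 (reflect across v@1): 8 holes -> [(0, 0), (0, 1), (2, 0), (2, 1), (13, 0), (13, 1), (15, 0), (15, 1)]
Unfold 3 (reflect across v@2): 16 holes -> [(0, 0), (0, 1), (0, 2), (0, 3), (2, 0), (2, 1), (2, 2), (2, 3), (13, 0), (13, 1), (13, 2), (13, 3), (15, 0), (15, 1), (15, 2), (15, 3)]
Holes: [(0, 0), (0, 1), (0, 2), (0, 3), (2, 0), (2, 1), (2, 2), (2, 3), (13, 0), (13, 1), (13, 2), (13, 3), (15, 0), (15, 1), (15, 2), (15, 3)]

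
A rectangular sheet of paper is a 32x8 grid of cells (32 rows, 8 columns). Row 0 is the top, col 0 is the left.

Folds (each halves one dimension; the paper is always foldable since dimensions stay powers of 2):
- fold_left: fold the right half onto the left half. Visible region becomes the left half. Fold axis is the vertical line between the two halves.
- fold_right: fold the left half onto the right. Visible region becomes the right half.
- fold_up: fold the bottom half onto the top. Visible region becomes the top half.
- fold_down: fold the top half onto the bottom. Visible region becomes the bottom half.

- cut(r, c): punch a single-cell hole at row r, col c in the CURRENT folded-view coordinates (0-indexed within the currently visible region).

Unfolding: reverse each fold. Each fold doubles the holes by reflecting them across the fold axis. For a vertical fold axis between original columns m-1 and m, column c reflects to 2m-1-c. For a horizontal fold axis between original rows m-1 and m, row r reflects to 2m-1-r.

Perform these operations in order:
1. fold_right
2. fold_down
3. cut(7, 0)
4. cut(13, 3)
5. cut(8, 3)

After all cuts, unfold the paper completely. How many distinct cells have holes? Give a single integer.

Op 1 fold_right: fold axis v@4; visible region now rows[0,32) x cols[4,8) = 32x4
Op 2 fold_down: fold axis h@16; visible region now rows[16,32) x cols[4,8) = 16x4
Op 3 cut(7, 0): punch at orig (23,4); cuts so far [(23, 4)]; region rows[16,32) x cols[4,8) = 16x4
Op 4 cut(13, 3): punch at orig (29,7); cuts so far [(23, 4), (29, 7)]; region rows[16,32) x cols[4,8) = 16x4
Op 5 cut(8, 3): punch at orig (24,7); cuts so far [(23, 4), (24, 7), (29, 7)]; region rows[16,32) x cols[4,8) = 16x4
Unfold 1 (reflect across h@16): 6 holes -> [(2, 7), (7, 7), (8, 4), (23, 4), (24, 7), (29, 7)]
Unfold 2 (reflect across v@4): 12 holes -> [(2, 0), (2, 7), (7, 0), (7, 7), (8, 3), (8, 4), (23, 3), (23, 4), (24, 0), (24, 7), (29, 0), (29, 7)]

Answer: 12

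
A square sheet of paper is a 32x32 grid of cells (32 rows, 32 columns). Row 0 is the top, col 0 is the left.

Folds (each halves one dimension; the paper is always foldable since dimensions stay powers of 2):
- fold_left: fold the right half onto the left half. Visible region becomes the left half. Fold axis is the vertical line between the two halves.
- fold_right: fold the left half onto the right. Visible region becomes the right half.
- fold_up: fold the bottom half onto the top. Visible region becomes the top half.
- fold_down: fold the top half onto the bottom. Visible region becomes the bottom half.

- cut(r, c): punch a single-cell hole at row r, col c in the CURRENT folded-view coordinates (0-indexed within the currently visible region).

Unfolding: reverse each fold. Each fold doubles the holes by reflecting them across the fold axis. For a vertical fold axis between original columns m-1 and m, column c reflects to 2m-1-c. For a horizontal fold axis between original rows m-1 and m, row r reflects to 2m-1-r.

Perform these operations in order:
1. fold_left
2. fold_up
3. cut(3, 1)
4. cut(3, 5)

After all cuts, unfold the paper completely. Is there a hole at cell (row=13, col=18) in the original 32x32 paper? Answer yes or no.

Answer: no

Derivation:
Op 1 fold_left: fold axis v@16; visible region now rows[0,32) x cols[0,16) = 32x16
Op 2 fold_up: fold axis h@16; visible region now rows[0,16) x cols[0,16) = 16x16
Op 3 cut(3, 1): punch at orig (3,1); cuts so far [(3, 1)]; region rows[0,16) x cols[0,16) = 16x16
Op 4 cut(3, 5): punch at orig (3,5); cuts so far [(3, 1), (3, 5)]; region rows[0,16) x cols[0,16) = 16x16
Unfold 1 (reflect across h@16): 4 holes -> [(3, 1), (3, 5), (28, 1), (28, 5)]
Unfold 2 (reflect across v@16): 8 holes -> [(3, 1), (3, 5), (3, 26), (3, 30), (28, 1), (28, 5), (28, 26), (28, 30)]
Holes: [(3, 1), (3, 5), (3, 26), (3, 30), (28, 1), (28, 5), (28, 26), (28, 30)]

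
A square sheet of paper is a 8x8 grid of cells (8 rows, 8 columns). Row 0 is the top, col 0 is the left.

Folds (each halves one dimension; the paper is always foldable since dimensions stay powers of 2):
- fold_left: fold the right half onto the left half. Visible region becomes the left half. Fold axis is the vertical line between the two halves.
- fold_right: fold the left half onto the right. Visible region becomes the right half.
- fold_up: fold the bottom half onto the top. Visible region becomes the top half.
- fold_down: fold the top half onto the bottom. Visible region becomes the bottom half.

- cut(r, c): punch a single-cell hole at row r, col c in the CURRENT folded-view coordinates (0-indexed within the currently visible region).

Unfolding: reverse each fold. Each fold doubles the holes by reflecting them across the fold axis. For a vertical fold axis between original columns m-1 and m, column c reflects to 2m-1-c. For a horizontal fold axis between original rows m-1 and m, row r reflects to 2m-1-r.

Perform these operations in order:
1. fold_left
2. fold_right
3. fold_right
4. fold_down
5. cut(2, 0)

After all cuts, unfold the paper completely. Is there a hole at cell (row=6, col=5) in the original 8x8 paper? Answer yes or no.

Answer: yes

Derivation:
Op 1 fold_left: fold axis v@4; visible region now rows[0,8) x cols[0,4) = 8x4
Op 2 fold_right: fold axis v@2; visible region now rows[0,8) x cols[2,4) = 8x2
Op 3 fold_right: fold axis v@3; visible region now rows[0,8) x cols[3,4) = 8x1
Op 4 fold_down: fold axis h@4; visible region now rows[4,8) x cols[3,4) = 4x1
Op 5 cut(2, 0): punch at orig (6,3); cuts so far [(6, 3)]; region rows[4,8) x cols[3,4) = 4x1
Unfold 1 (reflect across h@4): 2 holes -> [(1, 3), (6, 3)]
Unfold 2 (reflect across v@3): 4 holes -> [(1, 2), (1, 3), (6, 2), (6, 3)]
Unfold 3 (reflect across v@2): 8 holes -> [(1, 0), (1, 1), (1, 2), (1, 3), (6, 0), (6, 1), (6, 2), (6, 3)]
Unfold 4 (reflect across v@4): 16 holes -> [(1, 0), (1, 1), (1, 2), (1, 3), (1, 4), (1, 5), (1, 6), (1, 7), (6, 0), (6, 1), (6, 2), (6, 3), (6, 4), (6, 5), (6, 6), (6, 7)]
Holes: [(1, 0), (1, 1), (1, 2), (1, 3), (1, 4), (1, 5), (1, 6), (1, 7), (6, 0), (6, 1), (6, 2), (6, 3), (6, 4), (6, 5), (6, 6), (6, 7)]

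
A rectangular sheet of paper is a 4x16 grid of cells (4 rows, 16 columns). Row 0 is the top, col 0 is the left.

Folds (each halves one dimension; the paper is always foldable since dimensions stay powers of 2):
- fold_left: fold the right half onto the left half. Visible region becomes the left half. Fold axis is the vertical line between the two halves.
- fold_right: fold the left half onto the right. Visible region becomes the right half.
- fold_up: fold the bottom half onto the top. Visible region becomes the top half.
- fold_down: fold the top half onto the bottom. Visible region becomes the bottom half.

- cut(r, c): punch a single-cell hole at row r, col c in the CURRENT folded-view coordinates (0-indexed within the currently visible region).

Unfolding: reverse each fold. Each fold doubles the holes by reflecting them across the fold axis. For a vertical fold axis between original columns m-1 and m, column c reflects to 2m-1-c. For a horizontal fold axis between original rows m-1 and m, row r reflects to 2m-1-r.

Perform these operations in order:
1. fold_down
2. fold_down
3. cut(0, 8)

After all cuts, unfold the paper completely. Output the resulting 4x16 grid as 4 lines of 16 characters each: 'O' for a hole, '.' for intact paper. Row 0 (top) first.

Op 1 fold_down: fold axis h@2; visible region now rows[2,4) x cols[0,16) = 2x16
Op 2 fold_down: fold axis h@3; visible region now rows[3,4) x cols[0,16) = 1x16
Op 3 cut(0, 8): punch at orig (3,8); cuts so far [(3, 8)]; region rows[3,4) x cols[0,16) = 1x16
Unfold 1 (reflect across h@3): 2 holes -> [(2, 8), (3, 8)]
Unfold 2 (reflect across h@2): 4 holes -> [(0, 8), (1, 8), (2, 8), (3, 8)]

Answer: ........O.......
........O.......
........O.......
........O.......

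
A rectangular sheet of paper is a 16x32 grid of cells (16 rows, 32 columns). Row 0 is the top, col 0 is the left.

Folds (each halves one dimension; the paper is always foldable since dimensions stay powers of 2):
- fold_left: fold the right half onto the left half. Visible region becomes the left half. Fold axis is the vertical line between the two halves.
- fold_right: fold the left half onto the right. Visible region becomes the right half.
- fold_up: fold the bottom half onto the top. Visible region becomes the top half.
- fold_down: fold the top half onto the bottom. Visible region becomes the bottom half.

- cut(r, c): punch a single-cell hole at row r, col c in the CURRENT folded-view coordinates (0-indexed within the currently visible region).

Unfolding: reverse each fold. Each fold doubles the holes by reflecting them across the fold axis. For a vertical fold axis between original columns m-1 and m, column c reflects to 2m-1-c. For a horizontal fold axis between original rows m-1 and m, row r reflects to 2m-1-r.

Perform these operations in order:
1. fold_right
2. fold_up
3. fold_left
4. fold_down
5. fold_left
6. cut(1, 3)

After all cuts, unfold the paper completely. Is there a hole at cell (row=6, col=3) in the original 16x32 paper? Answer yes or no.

Op 1 fold_right: fold axis v@16; visible region now rows[0,16) x cols[16,32) = 16x16
Op 2 fold_up: fold axis h@8; visible region now rows[0,8) x cols[16,32) = 8x16
Op 3 fold_left: fold axis v@24; visible region now rows[0,8) x cols[16,24) = 8x8
Op 4 fold_down: fold axis h@4; visible region now rows[4,8) x cols[16,24) = 4x8
Op 5 fold_left: fold axis v@20; visible region now rows[4,8) x cols[16,20) = 4x4
Op 6 cut(1, 3): punch at orig (5,19); cuts so far [(5, 19)]; region rows[4,8) x cols[16,20) = 4x4
Unfold 1 (reflect across v@20): 2 holes -> [(5, 19), (5, 20)]
Unfold 2 (reflect across h@4): 4 holes -> [(2, 19), (2, 20), (5, 19), (5, 20)]
Unfold 3 (reflect across v@24): 8 holes -> [(2, 19), (2, 20), (2, 27), (2, 28), (5, 19), (5, 20), (5, 27), (5, 28)]
Unfold 4 (reflect across h@8): 16 holes -> [(2, 19), (2, 20), (2, 27), (2, 28), (5, 19), (5, 20), (5, 27), (5, 28), (10, 19), (10, 20), (10, 27), (10, 28), (13, 19), (13, 20), (13, 27), (13, 28)]
Unfold 5 (reflect across v@16): 32 holes -> [(2, 3), (2, 4), (2, 11), (2, 12), (2, 19), (2, 20), (2, 27), (2, 28), (5, 3), (5, 4), (5, 11), (5, 12), (5, 19), (5, 20), (5, 27), (5, 28), (10, 3), (10, 4), (10, 11), (10, 12), (10, 19), (10, 20), (10, 27), (10, 28), (13, 3), (13, 4), (13, 11), (13, 12), (13, 19), (13, 20), (13, 27), (13, 28)]
Holes: [(2, 3), (2, 4), (2, 11), (2, 12), (2, 19), (2, 20), (2, 27), (2, 28), (5, 3), (5, 4), (5, 11), (5, 12), (5, 19), (5, 20), (5, 27), (5, 28), (10, 3), (10, 4), (10, 11), (10, 12), (10, 19), (10, 20), (10, 27), (10, 28), (13, 3), (13, 4), (13, 11), (13, 12), (13, 19), (13, 20), (13, 27), (13, 28)]

Answer: no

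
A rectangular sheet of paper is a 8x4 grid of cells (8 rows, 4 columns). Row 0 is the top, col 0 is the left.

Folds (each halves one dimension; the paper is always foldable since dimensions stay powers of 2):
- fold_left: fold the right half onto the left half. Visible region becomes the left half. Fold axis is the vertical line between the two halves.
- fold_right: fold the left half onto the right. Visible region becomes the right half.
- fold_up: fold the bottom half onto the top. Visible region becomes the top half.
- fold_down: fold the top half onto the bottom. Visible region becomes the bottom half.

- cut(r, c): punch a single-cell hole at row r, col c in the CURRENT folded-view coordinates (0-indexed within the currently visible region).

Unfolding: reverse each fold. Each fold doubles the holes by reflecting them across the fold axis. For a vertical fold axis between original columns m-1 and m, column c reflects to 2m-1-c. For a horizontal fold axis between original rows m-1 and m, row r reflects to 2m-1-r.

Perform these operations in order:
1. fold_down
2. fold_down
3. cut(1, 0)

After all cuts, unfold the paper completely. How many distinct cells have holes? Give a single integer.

Op 1 fold_down: fold axis h@4; visible region now rows[4,8) x cols[0,4) = 4x4
Op 2 fold_down: fold axis h@6; visible region now rows[6,8) x cols[0,4) = 2x4
Op 3 cut(1, 0): punch at orig (7,0); cuts so far [(7, 0)]; region rows[6,8) x cols[0,4) = 2x4
Unfold 1 (reflect across h@6): 2 holes -> [(4, 0), (7, 0)]
Unfold 2 (reflect across h@4): 4 holes -> [(0, 0), (3, 0), (4, 0), (7, 0)]

Answer: 4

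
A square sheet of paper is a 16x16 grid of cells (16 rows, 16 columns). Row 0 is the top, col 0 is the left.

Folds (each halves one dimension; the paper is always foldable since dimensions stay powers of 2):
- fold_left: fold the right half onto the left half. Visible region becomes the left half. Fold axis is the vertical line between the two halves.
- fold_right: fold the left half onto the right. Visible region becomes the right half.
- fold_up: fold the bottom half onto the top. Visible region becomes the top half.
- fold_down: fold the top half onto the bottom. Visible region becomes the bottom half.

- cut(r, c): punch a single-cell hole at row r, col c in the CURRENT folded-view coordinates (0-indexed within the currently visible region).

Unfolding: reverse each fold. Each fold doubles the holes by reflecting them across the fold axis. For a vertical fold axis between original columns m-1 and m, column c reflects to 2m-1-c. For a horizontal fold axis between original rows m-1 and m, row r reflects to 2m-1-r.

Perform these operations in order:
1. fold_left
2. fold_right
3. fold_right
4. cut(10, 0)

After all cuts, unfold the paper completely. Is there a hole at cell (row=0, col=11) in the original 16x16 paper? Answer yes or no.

Op 1 fold_left: fold axis v@8; visible region now rows[0,16) x cols[0,8) = 16x8
Op 2 fold_right: fold axis v@4; visible region now rows[0,16) x cols[4,8) = 16x4
Op 3 fold_right: fold axis v@6; visible region now rows[0,16) x cols[6,8) = 16x2
Op 4 cut(10, 0): punch at orig (10,6); cuts so far [(10, 6)]; region rows[0,16) x cols[6,8) = 16x2
Unfold 1 (reflect across v@6): 2 holes -> [(10, 5), (10, 6)]
Unfold 2 (reflect across v@4): 4 holes -> [(10, 1), (10, 2), (10, 5), (10, 6)]
Unfold 3 (reflect across v@8): 8 holes -> [(10, 1), (10, 2), (10, 5), (10, 6), (10, 9), (10, 10), (10, 13), (10, 14)]
Holes: [(10, 1), (10, 2), (10, 5), (10, 6), (10, 9), (10, 10), (10, 13), (10, 14)]

Answer: no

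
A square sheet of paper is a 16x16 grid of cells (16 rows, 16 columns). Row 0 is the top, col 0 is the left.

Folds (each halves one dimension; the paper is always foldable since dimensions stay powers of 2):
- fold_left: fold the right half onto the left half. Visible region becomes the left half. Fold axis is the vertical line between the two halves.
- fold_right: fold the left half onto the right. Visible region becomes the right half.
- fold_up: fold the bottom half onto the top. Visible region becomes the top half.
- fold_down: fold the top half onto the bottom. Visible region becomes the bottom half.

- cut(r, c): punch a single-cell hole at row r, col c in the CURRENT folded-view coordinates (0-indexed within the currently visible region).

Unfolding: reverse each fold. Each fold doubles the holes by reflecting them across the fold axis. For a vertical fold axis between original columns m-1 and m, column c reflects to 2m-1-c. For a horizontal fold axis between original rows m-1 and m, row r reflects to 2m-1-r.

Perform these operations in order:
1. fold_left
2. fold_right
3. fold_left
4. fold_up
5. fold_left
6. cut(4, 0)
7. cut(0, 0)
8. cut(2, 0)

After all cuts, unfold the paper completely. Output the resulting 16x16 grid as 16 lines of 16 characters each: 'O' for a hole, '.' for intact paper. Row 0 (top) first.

Op 1 fold_left: fold axis v@8; visible region now rows[0,16) x cols[0,8) = 16x8
Op 2 fold_right: fold axis v@4; visible region now rows[0,16) x cols[4,8) = 16x4
Op 3 fold_left: fold axis v@6; visible region now rows[0,16) x cols[4,6) = 16x2
Op 4 fold_up: fold axis h@8; visible region now rows[0,8) x cols[4,6) = 8x2
Op 5 fold_left: fold axis v@5; visible region now rows[0,8) x cols[4,5) = 8x1
Op 6 cut(4, 0): punch at orig (4,4); cuts so far [(4, 4)]; region rows[0,8) x cols[4,5) = 8x1
Op 7 cut(0, 0): punch at orig (0,4); cuts so far [(0, 4), (4, 4)]; region rows[0,8) x cols[4,5) = 8x1
Op 8 cut(2, 0): punch at orig (2,4); cuts so far [(0, 4), (2, 4), (4, 4)]; region rows[0,8) x cols[4,5) = 8x1
Unfold 1 (reflect across v@5): 6 holes -> [(0, 4), (0, 5), (2, 4), (2, 5), (4, 4), (4, 5)]
Unfold 2 (reflect across h@8): 12 holes -> [(0, 4), (0, 5), (2, 4), (2, 5), (4, 4), (4, 5), (11, 4), (11, 5), (13, 4), (13, 5), (15, 4), (15, 5)]
Unfold 3 (reflect across v@6): 24 holes -> [(0, 4), (0, 5), (0, 6), (0, 7), (2, 4), (2, 5), (2, 6), (2, 7), (4, 4), (4, 5), (4, 6), (4, 7), (11, 4), (11, 5), (11, 6), (11, 7), (13, 4), (13, 5), (13, 6), (13, 7), (15, 4), (15, 5), (15, 6), (15, 7)]
Unfold 4 (reflect across v@4): 48 holes -> [(0, 0), (0, 1), (0, 2), (0, 3), (0, 4), (0, 5), (0, 6), (0, 7), (2, 0), (2, 1), (2, 2), (2, 3), (2, 4), (2, 5), (2, 6), (2, 7), (4, 0), (4, 1), (4, 2), (4, 3), (4, 4), (4, 5), (4, 6), (4, 7), (11, 0), (11, 1), (11, 2), (11, 3), (11, 4), (11, 5), (11, 6), (11, 7), (13, 0), (13, 1), (13, 2), (13, 3), (13, 4), (13, 5), (13, 6), (13, 7), (15, 0), (15, 1), (15, 2), (15, 3), (15, 4), (15, 5), (15, 6), (15, 7)]
Unfold 5 (reflect across v@8): 96 holes -> [(0, 0), (0, 1), (0, 2), (0, 3), (0, 4), (0, 5), (0, 6), (0, 7), (0, 8), (0, 9), (0, 10), (0, 11), (0, 12), (0, 13), (0, 14), (0, 15), (2, 0), (2, 1), (2, 2), (2, 3), (2, 4), (2, 5), (2, 6), (2, 7), (2, 8), (2, 9), (2, 10), (2, 11), (2, 12), (2, 13), (2, 14), (2, 15), (4, 0), (4, 1), (4, 2), (4, 3), (4, 4), (4, 5), (4, 6), (4, 7), (4, 8), (4, 9), (4, 10), (4, 11), (4, 12), (4, 13), (4, 14), (4, 15), (11, 0), (11, 1), (11, 2), (11, 3), (11, 4), (11, 5), (11, 6), (11, 7), (11, 8), (11, 9), (11, 10), (11, 11), (11, 12), (11, 13), (11, 14), (11, 15), (13, 0), (13, 1), (13, 2), (13, 3), (13, 4), (13, 5), (13, 6), (13, 7), (13, 8), (13, 9), (13, 10), (13, 11), (13, 12), (13, 13), (13, 14), (13, 15), (15, 0), (15, 1), (15, 2), (15, 3), (15, 4), (15, 5), (15, 6), (15, 7), (15, 8), (15, 9), (15, 10), (15, 11), (15, 12), (15, 13), (15, 14), (15, 15)]

Answer: OOOOOOOOOOOOOOOO
................
OOOOOOOOOOOOOOOO
................
OOOOOOOOOOOOOOOO
................
................
................
................
................
................
OOOOOOOOOOOOOOOO
................
OOOOOOOOOOOOOOOO
................
OOOOOOOOOOOOOOOO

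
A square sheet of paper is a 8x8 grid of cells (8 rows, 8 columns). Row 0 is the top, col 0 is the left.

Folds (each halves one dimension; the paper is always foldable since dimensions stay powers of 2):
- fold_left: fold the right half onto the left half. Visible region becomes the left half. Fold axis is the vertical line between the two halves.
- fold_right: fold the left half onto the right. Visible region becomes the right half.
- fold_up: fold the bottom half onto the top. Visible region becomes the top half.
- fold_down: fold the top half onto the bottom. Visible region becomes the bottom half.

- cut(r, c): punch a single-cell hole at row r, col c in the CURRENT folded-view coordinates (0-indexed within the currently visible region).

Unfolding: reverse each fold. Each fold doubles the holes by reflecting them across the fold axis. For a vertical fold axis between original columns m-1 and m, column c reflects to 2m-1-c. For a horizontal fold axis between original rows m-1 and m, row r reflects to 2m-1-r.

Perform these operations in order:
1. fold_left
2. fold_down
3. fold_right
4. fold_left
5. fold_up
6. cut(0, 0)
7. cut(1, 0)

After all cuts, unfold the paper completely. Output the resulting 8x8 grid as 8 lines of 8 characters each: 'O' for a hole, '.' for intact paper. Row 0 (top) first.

Op 1 fold_left: fold axis v@4; visible region now rows[0,8) x cols[0,4) = 8x4
Op 2 fold_down: fold axis h@4; visible region now rows[4,8) x cols[0,4) = 4x4
Op 3 fold_right: fold axis v@2; visible region now rows[4,8) x cols[2,4) = 4x2
Op 4 fold_left: fold axis v@3; visible region now rows[4,8) x cols[2,3) = 4x1
Op 5 fold_up: fold axis h@6; visible region now rows[4,6) x cols[2,3) = 2x1
Op 6 cut(0, 0): punch at orig (4,2); cuts so far [(4, 2)]; region rows[4,6) x cols[2,3) = 2x1
Op 7 cut(1, 0): punch at orig (5,2); cuts so far [(4, 2), (5, 2)]; region rows[4,6) x cols[2,3) = 2x1
Unfold 1 (reflect across h@6): 4 holes -> [(4, 2), (5, 2), (6, 2), (7, 2)]
Unfold 2 (reflect across v@3): 8 holes -> [(4, 2), (4, 3), (5, 2), (5, 3), (6, 2), (6, 3), (7, 2), (7, 3)]
Unfold 3 (reflect across v@2): 16 holes -> [(4, 0), (4, 1), (4, 2), (4, 3), (5, 0), (5, 1), (5, 2), (5, 3), (6, 0), (6, 1), (6, 2), (6, 3), (7, 0), (7, 1), (7, 2), (7, 3)]
Unfold 4 (reflect across h@4): 32 holes -> [(0, 0), (0, 1), (0, 2), (0, 3), (1, 0), (1, 1), (1, 2), (1, 3), (2, 0), (2, 1), (2, 2), (2, 3), (3, 0), (3, 1), (3, 2), (3, 3), (4, 0), (4, 1), (4, 2), (4, 3), (5, 0), (5, 1), (5, 2), (5, 3), (6, 0), (6, 1), (6, 2), (6, 3), (7, 0), (7, 1), (7, 2), (7, 3)]
Unfold 5 (reflect across v@4): 64 holes -> [(0, 0), (0, 1), (0, 2), (0, 3), (0, 4), (0, 5), (0, 6), (0, 7), (1, 0), (1, 1), (1, 2), (1, 3), (1, 4), (1, 5), (1, 6), (1, 7), (2, 0), (2, 1), (2, 2), (2, 3), (2, 4), (2, 5), (2, 6), (2, 7), (3, 0), (3, 1), (3, 2), (3, 3), (3, 4), (3, 5), (3, 6), (3, 7), (4, 0), (4, 1), (4, 2), (4, 3), (4, 4), (4, 5), (4, 6), (4, 7), (5, 0), (5, 1), (5, 2), (5, 3), (5, 4), (5, 5), (5, 6), (5, 7), (6, 0), (6, 1), (6, 2), (6, 3), (6, 4), (6, 5), (6, 6), (6, 7), (7, 0), (7, 1), (7, 2), (7, 3), (7, 4), (7, 5), (7, 6), (7, 7)]

Answer: OOOOOOOO
OOOOOOOO
OOOOOOOO
OOOOOOOO
OOOOOOOO
OOOOOOOO
OOOOOOOO
OOOOOOOO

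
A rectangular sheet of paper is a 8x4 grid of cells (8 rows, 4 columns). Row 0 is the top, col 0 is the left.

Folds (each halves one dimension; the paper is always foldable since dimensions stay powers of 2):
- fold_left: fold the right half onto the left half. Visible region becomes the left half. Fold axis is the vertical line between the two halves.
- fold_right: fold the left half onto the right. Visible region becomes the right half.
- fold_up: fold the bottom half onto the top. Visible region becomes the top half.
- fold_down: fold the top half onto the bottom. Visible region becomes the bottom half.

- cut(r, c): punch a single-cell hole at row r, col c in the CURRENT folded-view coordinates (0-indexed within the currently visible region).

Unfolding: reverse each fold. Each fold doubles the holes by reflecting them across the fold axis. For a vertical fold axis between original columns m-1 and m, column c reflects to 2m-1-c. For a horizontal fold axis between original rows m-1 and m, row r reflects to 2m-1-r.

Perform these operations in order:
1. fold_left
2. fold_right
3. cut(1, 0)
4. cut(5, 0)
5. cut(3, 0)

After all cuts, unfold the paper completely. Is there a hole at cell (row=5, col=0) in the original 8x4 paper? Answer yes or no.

Answer: yes

Derivation:
Op 1 fold_left: fold axis v@2; visible region now rows[0,8) x cols[0,2) = 8x2
Op 2 fold_right: fold axis v@1; visible region now rows[0,8) x cols[1,2) = 8x1
Op 3 cut(1, 0): punch at orig (1,1); cuts so far [(1, 1)]; region rows[0,8) x cols[1,2) = 8x1
Op 4 cut(5, 0): punch at orig (5,1); cuts so far [(1, 1), (5, 1)]; region rows[0,8) x cols[1,2) = 8x1
Op 5 cut(3, 0): punch at orig (3,1); cuts so far [(1, 1), (3, 1), (5, 1)]; region rows[0,8) x cols[1,2) = 8x1
Unfold 1 (reflect across v@1): 6 holes -> [(1, 0), (1, 1), (3, 0), (3, 1), (5, 0), (5, 1)]
Unfold 2 (reflect across v@2): 12 holes -> [(1, 0), (1, 1), (1, 2), (1, 3), (3, 0), (3, 1), (3, 2), (3, 3), (5, 0), (5, 1), (5, 2), (5, 3)]
Holes: [(1, 0), (1, 1), (1, 2), (1, 3), (3, 0), (3, 1), (3, 2), (3, 3), (5, 0), (5, 1), (5, 2), (5, 3)]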